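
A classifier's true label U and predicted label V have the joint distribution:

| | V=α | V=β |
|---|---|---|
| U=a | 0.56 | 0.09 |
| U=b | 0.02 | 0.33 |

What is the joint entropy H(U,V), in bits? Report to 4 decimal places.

H(U,V) = −Σ p(x,y)·log₂ p(x,y) over all 4 cells.
  cell (a,α): −0.56·log₂0.56 = 0.46844
  cell (a,β): −0.09·log₂0.09 = 0.31265
  cell (b,α): −0.02·log₂0.02 = 0.11288
  cell (b,β): −0.33·log₂0.33 = 0.52782
Sum = 1.4218 bits.

1.4218 bits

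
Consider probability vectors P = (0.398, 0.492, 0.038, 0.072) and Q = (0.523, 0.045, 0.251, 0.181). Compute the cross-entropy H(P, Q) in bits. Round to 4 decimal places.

H(P,Q) = −Σ p·log₂ q.
  −0.398·log₂(0.523) = 0.37218
  −0.492·log₂(0.045) = 2.20117
  −0.038·log₂(0.251) = 0.07578
  −0.072·log₂(0.181) = 0.17755
H(P,Q) = 2.8267 bits.

2.8267 bits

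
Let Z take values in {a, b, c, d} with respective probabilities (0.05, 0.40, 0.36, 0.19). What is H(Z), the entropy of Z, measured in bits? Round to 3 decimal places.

H(Z) = −Σ p·log₂ p.
  −(0.05)·log₂(0.05) = 0.2161
  −(0.40)·log₂(0.40) = 0.5288
  −(0.36)·log₂(0.36) = 0.5306
  −(0.19)·log₂(0.19) = 0.4552
Sum: 0.2161 + 0.5288 + 0.5306 + 0.4552 = 1.731 bits.

1.731 bits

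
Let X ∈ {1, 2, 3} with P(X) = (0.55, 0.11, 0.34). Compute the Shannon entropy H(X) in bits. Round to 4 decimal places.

1.3538 bits

H(X) = −Σ p·log₂ p.
  −(0.55)·log₂(0.55) = 0.47437
  −(0.11)·log₂(0.11) = 0.35029
  −(0.34)·log₂(0.34) = 0.52917
Sum: 0.47437 + 0.35029 + 0.52917 = 1.3538 bits.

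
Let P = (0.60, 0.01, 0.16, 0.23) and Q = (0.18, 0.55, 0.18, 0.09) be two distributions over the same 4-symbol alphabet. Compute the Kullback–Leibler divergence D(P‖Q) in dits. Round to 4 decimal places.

D(P‖Q) = Σ p·log₁₀(p/q).
  0.60·log₁₀(0.60/0.18) = 0.31373
  0.01·log₁₀(0.01/0.55) = -0.01740
  0.16·log₁₀(0.16/0.18) = -0.00818
  0.23·log₁₀(0.23/0.09) = 0.09372
D(P‖Q) = 0.3819 dits.

0.3819 dits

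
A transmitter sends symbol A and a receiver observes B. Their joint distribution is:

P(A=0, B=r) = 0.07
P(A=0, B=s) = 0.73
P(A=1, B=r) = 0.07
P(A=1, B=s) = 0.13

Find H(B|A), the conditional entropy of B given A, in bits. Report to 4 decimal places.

Marginals: p(A) = (0.8000, 0.2000), p(B) = (0.1400, 0.8600).
H(B|A) = Σ p(A) · H(B|A=·).
  A=0: p=0.8000, H(B|A=0) = 0.4281
  A=1: p=0.2000, H(B|A=1) = 0.9341
Weighted sum = 0.5293 bits.

0.5293 bits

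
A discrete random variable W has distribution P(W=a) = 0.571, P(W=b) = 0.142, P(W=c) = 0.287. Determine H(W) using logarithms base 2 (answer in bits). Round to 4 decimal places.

1.3783 bits

H(W) = −Σ p·log₂ p.
  −(0.571)·log₂(0.571) = 0.46162
  −(0.142)·log₂(0.142) = 0.39988
  −(0.287)·log₂(0.287) = 0.51685
Sum: 0.46162 + 0.39988 + 0.51685 = 1.3783 bits.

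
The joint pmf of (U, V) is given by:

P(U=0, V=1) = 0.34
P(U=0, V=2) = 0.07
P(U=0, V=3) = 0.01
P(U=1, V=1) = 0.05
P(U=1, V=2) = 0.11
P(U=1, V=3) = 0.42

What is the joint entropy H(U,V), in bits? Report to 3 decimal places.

1.956 bits

H(U,V) = −Σ p(x,y)·log₂ p(x,y) over all 6 cells.
  cell (0,1): −0.34·log₂0.34 = 0.5292
  cell (0,2): −0.07·log₂0.07 = 0.2686
  cell (0,3): −0.01·log₂0.01 = 0.0664
  cell (1,1): −0.05·log₂0.05 = 0.2161
  cell (1,2): −0.11·log₂0.11 = 0.3503
  cell (1,3): −0.42·log₂0.42 = 0.5256
Sum = 1.956 bits.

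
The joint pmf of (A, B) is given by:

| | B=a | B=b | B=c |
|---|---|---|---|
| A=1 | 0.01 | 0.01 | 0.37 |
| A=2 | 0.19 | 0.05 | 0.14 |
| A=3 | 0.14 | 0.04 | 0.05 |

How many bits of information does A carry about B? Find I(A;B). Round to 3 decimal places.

Marginals: p(A) = (0.3900, 0.3800, 0.2300), p(B) = (0.3400, 0.1000, 0.5600).
I(A;B) = H(A) + H(B) − H(A,B).
H(A) = 1.5479, H(B) = 1.3298, H(A,B) = 2.5310.
I(A;B) = 1.5479 + 1.3298 − 2.5310 = 0.347 bits.

0.347 bits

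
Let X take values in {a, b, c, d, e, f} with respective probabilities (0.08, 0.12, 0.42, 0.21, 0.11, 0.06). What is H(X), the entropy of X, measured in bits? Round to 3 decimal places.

2.251 bits

H(X) = −Σ p·log₂ p.
  −(0.08)·log₂(0.08) = 0.2915
  −(0.12)·log₂(0.12) = 0.3671
  −(0.42)·log₂(0.42) = 0.5256
  −(0.21)·log₂(0.21) = 0.4728
  −(0.11)·log₂(0.11) = 0.3503
  −(0.06)·log₂(0.06) = 0.2435
Sum: 0.2915 + 0.3671 + 0.5256 + 0.4728 + 0.3503 + 0.2435 = 2.251 bits.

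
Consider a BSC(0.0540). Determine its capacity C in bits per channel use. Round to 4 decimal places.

0.6968 bits

Binary symmetric channel: C = 1 − h₂(ε) where h₂ is the binary entropy function.
h₂(0.0540) = −0.0540·log₂0.0540 − 0.9460·log₂0.9460 = 0.3032.
C = 1 − 0.3032 = 0.6968 bits per channel use.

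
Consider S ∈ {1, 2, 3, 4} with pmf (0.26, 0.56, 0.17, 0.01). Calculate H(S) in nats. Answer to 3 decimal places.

H(S) = −Σ p·ln p.
  −(0.26)·ln(0.26) = 0.3502
  −(0.56)·ln(0.56) = 0.3247
  −(0.17)·ln(0.17) = 0.3012
  −(0.01)·ln(0.01) = 0.0461
Sum: 0.3502 + 0.3247 + 0.3012 + 0.0461 = 1.022 nats.

1.022 nats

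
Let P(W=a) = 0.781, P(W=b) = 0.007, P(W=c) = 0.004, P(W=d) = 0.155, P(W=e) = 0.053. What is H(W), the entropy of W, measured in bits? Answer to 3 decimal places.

1.002 bits

H(W) = −Σ p·log₂ p.
  −(0.781)·log₂(0.781) = 0.2785
  −(0.007)·log₂(0.007) = 0.0501
  −(0.004)·log₂(0.004) = 0.0319
  −(0.155)·log₂(0.155) = 0.4169
  −(0.053)·log₂(0.053) = 0.2246
Sum: 0.2785 + 0.0501 + 0.0319 + 0.4169 + 0.2246 = 1.002 bits.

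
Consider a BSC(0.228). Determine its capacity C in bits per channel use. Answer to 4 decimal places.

Binary symmetric channel: C = 1 − h₂(ε) where h₂ is the binary entropy function.
h₂(0.228) = −0.228·log₂0.228 − 0.772·log₂0.772 = 0.7745.
C = 1 − 0.7745 = 0.2255 bits per channel use.

0.2255 bits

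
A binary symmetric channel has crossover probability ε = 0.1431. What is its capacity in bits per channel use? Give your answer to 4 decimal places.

Binary symmetric channel: C = 1 − h₂(ε) where h₂ is the binary entropy function.
h₂(0.1431) = −0.1431·log₂0.1431 − 0.8569·log₂0.8569 = 0.5923.
C = 1 − 0.5923 = 0.4077 bits per channel use.

0.4077 bits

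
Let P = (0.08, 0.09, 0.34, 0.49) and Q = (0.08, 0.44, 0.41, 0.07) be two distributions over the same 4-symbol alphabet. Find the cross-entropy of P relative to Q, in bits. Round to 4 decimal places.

2.7153 bits

H(P,Q) = −Σ p·log₂ q.
  −0.08·log₂(0.08) = 0.29151
  −0.09·log₂(0.44) = 0.10660
  −0.34·log₂(0.41) = 0.43734
  −0.49·log₂(0.07) = 1.87989
H(P,Q) = 2.7153 bits.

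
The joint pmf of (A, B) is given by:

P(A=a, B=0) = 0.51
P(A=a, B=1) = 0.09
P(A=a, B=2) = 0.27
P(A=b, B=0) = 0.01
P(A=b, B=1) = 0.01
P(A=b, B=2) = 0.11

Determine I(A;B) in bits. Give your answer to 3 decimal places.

Marginals: p(A) = (0.8700, 0.1300), p(B) = (0.5200, 0.1000, 0.3800).
I(A;B) = H(A) + H(B) − H(A,B).
H(A) = 0.5574, H(B) = 1.3532, H(A,B) = 1.8013.
I(A;B) = 0.5574 + 1.3532 − 1.8013 = 0.109 bits.

0.109 bits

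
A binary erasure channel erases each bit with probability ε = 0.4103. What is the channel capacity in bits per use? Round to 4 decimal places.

Binary erasure channel: capacity C = 1 − ε.
C = 1 − 0.4103 = 0.5897 bits per channel use.

0.5897 bits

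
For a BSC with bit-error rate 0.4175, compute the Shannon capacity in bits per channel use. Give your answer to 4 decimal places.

0.0197 bits

Binary symmetric channel: C = 1 − h₂(ε) where h₂ is the binary entropy function.
h₂(0.4175) = −0.4175·log₂0.4175 − 0.5825·log₂0.5825 = 0.9803.
C = 1 − 0.9803 = 0.0197 bits per channel use.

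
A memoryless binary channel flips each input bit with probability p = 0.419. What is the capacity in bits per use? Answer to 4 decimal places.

Binary symmetric channel: C = 1 − h₂(ε) where h₂ is the binary entropy function.
h₂(0.419) = −0.419·log₂0.419 − 0.581·log₂0.581 = 0.9810.
C = 1 − 0.9810 = 0.0190 bits per channel use.

0.0190 bits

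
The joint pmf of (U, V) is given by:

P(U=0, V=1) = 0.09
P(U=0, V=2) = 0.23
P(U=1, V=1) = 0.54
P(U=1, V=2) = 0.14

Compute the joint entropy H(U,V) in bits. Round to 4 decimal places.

H(U,V) = −Σ p(x,y)·log₂ p(x,y) over all 4 cells.
  cell (0,1): −0.09·log₂0.09 = 0.31265
  cell (0,2): −0.23·log₂0.23 = 0.48767
  cell (1,1): −0.54·log₂0.54 = 0.48004
  cell (1,2): −0.14·log₂0.14 = 0.39711
Sum = 1.6775 bits.

1.6775 bits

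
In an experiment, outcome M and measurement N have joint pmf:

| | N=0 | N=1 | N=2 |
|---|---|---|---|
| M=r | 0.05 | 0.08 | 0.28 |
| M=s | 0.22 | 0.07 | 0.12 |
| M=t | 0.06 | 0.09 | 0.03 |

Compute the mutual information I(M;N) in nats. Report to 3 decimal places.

0.138 nats

Marginals: p(M) = (0.4100, 0.4100, 0.1800), p(N) = (0.3300, 0.2400, 0.4300).
I(M;N) = H(M) + H(N) − H(M,N).
H(M) = 1.0398, H(N) = 1.0713, H(M,N) = 1.9727.
I(M;N) = 1.0398 + 1.0713 − 1.9727 = 0.138 nats.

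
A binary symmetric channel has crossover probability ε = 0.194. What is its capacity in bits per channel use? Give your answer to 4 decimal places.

0.2902 bits

Binary symmetric channel: C = 1 − h₂(ε) where h₂ is the binary entropy function.
h₂(0.194) = −0.194·log₂0.194 − 0.806·log₂0.806 = 0.7098.
C = 1 − 0.7098 = 0.2902 bits per channel use.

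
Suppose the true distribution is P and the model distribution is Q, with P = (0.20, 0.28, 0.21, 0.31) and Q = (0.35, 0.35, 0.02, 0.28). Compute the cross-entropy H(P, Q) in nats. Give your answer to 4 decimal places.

H(P,Q) = −Σ p·ln q.
  −0.20·ln(0.35) = 0.20996
  −0.28·ln(0.35) = 0.29395
  −0.21·ln(0.02) = 0.82152
  −0.31·ln(0.28) = 0.39462
H(P,Q) = 1.7201 nats.

1.7201 nats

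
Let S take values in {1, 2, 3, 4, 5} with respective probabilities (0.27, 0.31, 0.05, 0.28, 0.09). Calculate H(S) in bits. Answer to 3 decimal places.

2.077 bits

H(S) = −Σ p·log₂ p.
  −(0.27)·log₂(0.27) = 0.5100
  −(0.31)·log₂(0.31) = 0.5238
  −(0.05)·log₂(0.05) = 0.2161
  −(0.28)·log₂(0.28) = 0.5142
  −(0.09)·log₂(0.09) = 0.3127
Sum: 0.5100 + 0.5238 + 0.2161 + 0.5142 + 0.3127 = 2.077 bits.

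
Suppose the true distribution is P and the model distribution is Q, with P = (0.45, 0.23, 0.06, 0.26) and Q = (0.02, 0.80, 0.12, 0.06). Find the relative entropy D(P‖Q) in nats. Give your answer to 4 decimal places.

1.4540 nats

D(P‖Q) = Σ p·ln(p/q).
  0.45·ln(0.45/0.02) = 1.40108
  0.23·ln(0.23/0.80) = -0.28670
  0.06·ln(0.06/0.12) = -0.04159
  0.26·ln(0.26/0.06) = 0.38125
D(P‖Q) = 1.4540 nats.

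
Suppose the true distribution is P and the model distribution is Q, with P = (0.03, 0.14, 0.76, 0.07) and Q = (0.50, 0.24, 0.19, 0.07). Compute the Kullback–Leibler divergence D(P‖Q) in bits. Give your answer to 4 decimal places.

D(P‖Q) = Σ p·log₂(p/q).
  0.03·log₂(0.03/0.50) = -0.12177
  0.14·log₂(0.14/0.24) = -0.10887
  0.76·log₂(0.76/0.19) = 1.52000
  0.07·log₂(0.07/0.07) = 0.00000
D(P‖Q) = 1.2894 bits.

1.2894 bits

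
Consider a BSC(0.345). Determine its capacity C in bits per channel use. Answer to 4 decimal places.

0.0705 bits

Binary symmetric channel: C = 1 − h₂(ε) where h₂ is the binary entropy function.
h₂(0.345) = −0.345·log₂0.345 − 0.655·log₂0.655 = 0.9295.
C = 1 − 0.9295 = 0.0705 bits per channel use.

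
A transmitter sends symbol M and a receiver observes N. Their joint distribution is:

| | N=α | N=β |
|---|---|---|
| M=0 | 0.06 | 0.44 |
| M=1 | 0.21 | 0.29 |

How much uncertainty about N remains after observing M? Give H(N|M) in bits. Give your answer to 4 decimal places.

0.7554 bits

Marginals: p(M) = (0.5000, 0.5000), p(N) = (0.2700, 0.7300).
H(N|M) = Σ p(M) · H(N|M=·).
  M=0: p=0.5000, H(N|M=0) = 0.5294
  M=1: p=0.5000, H(N|M=1) = 0.9815
Weighted sum = 0.7554 bits.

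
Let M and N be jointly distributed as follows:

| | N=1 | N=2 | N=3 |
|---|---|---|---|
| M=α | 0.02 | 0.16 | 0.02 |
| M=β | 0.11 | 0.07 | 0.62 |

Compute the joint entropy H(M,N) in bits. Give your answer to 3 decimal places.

1.695 bits

H(M,N) = −Σ p(x,y)·log₂ p(x,y) over all 6 cells.
  cell (α,1): −0.02·log₂0.02 = 0.1129
  cell (α,2): −0.16·log₂0.16 = 0.4230
  cell (α,3): −0.02·log₂0.02 = 0.1129
  cell (β,1): −0.11·log₂0.11 = 0.3503
  cell (β,2): −0.07·log₂0.07 = 0.2686
  cell (β,3): −0.62·log₂0.62 = 0.4276
Sum = 1.695 bits.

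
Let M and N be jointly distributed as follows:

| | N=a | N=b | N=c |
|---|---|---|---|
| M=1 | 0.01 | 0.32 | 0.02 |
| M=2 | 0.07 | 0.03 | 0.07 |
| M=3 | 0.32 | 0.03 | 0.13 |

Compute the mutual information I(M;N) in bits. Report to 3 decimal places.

Marginals: p(M) = (0.3500, 0.1700, 0.4800), p(N) = (0.4000, 0.3800, 0.2200).
I(M;N) = H(M) + H(N) − H(M,N).
H(M) = 1.4730, H(N) = 1.5398, H(M,N) = 2.4547.
I(M;N) = 1.4730 + 1.5398 − 2.4547 = 0.558 bits.

0.558 bits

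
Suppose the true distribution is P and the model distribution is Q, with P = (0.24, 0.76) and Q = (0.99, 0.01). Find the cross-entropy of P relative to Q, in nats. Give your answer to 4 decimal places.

3.5023 nats

H(P,Q) = −Σ p·ln q.
  −0.24·ln(0.99) = 0.00241
  −0.76·ln(0.01) = 3.49993
H(P,Q) = 3.5023 nats.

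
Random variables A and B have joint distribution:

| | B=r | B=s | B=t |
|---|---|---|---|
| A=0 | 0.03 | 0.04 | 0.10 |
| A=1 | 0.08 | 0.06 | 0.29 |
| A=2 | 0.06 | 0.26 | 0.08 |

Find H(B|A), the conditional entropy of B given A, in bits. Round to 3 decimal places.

Marginals: p(A) = (0.1700, 0.4300, 0.4000), p(B) = (0.1700, 0.3600, 0.4700).
H(B|A) = Σ p(A) · H(B|A=·).
  A=0: p=0.1700, H(B|A=0) = 1.3831
  A=1: p=0.4300, H(B|A=1) = 1.2311
  A=2: p=0.4000, H(B|A=2) = 1.2789
Weighted sum = 1.276 bits.

1.276 bits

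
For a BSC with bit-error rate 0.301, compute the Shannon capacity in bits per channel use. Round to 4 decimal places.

0.1175 bits

Binary symmetric channel: C = 1 − h₂(ε) where h₂ is the binary entropy function.
h₂(0.301) = −0.301·log₂0.301 − 0.699·log₂0.699 = 0.8825.
C = 1 − 0.8825 = 0.1175 bits per channel use.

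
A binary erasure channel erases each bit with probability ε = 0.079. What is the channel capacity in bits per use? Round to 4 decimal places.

Binary erasure channel: capacity C = 1 − ε.
C = 1 − 0.079 = 0.9210 bits per channel use.

0.9210 bits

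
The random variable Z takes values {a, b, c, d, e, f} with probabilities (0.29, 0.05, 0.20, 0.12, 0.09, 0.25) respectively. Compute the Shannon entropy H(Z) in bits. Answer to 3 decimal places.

2.378 bits

H(Z) = −Σ p·log₂ p.
  −(0.29)·log₂(0.29) = 0.5179
  −(0.05)·log₂(0.05) = 0.2161
  −(0.20)·log₂(0.20) = 0.4644
  −(0.12)·log₂(0.12) = 0.3671
  −(0.09)·log₂(0.09) = 0.3127
  −(0.25)·log₂(0.25) = 0.5000
Sum: 0.5179 + 0.2161 + 0.4644 + 0.3671 + 0.3127 + 0.5000 = 2.378 bits.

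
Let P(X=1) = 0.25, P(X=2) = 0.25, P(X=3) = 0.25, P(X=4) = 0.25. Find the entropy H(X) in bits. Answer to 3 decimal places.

2.000 bits

H(X) = −Σ p·log₂ p.
  −(0.25)·log₂(0.25) = 0.5000
  −(0.25)·log₂(0.25) = 0.5000
  −(0.25)·log₂(0.25) = 0.5000
  −(0.25)·log₂(0.25) = 0.5000
Sum: 0.5000 + 0.5000 + 0.5000 + 0.5000 = 2.000 bits.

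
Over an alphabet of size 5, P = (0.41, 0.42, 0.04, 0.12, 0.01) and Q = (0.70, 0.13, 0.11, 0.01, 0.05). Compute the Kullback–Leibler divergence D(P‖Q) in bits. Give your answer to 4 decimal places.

0.7428 bits

D(P‖Q) = Σ p·log₂(p/q).
  0.41·log₂(0.41/0.70) = -0.31641
  0.42·log₂(0.42/0.13) = 0.71059
  0.04·log₂(0.04/0.11) = -0.05838
  0.12·log₂(0.12/0.01) = 0.43020
  0.01·log₂(0.01/0.05) = -0.02322
D(P‖Q) = 0.7428 bits.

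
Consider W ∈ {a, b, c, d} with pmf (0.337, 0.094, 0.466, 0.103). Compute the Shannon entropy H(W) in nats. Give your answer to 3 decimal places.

H(W) = −Σ p·ln p.
  −(0.337)·ln(0.337) = 0.3665
  −(0.094)·ln(0.094) = 0.2223
  −(0.466)·ln(0.466) = 0.3558
  −(0.103)·ln(0.103) = 0.2341
Sum: 0.3665 + 0.2223 + 0.3558 + 0.2341 = 1.179 nats.

1.179 nats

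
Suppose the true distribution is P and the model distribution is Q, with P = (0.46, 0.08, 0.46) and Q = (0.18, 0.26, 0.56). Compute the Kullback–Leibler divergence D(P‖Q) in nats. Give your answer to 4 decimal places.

0.2468 nats

D(P‖Q) = Σ p·ln(p/q).
  0.46·ln(0.46/0.18) = 0.43160
  0.08·ln(0.08/0.26) = -0.09429
  0.46·ln(0.46/0.56) = -0.09049
D(P‖Q) = 0.2468 nats.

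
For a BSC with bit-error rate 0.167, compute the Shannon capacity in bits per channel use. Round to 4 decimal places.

Binary symmetric channel: C = 1 − h₂(ε) where h₂ is the binary entropy function.
h₂(0.167) = −0.167·log₂0.167 − 0.833·log₂0.833 = 0.6508.
C = 1 − 0.6508 = 0.3492 bits per channel use.

0.3492 bits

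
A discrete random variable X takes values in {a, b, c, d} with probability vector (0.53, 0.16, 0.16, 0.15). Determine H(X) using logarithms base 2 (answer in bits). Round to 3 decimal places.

1.742 bits

H(X) = −Σ p·log₂ p.
  −(0.53)·log₂(0.53) = 0.4854
  −(0.16)·log₂(0.16) = 0.4230
  −(0.16)·log₂(0.16) = 0.4230
  −(0.15)·log₂(0.15) = 0.4105
Sum: 0.4854 + 0.4230 + 0.4230 + 0.4105 = 1.742 bits.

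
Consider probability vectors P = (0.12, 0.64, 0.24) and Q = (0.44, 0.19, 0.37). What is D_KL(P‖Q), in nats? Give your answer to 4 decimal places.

0.5174 nats

D(P‖Q) = Σ p·ln(p/q).
  0.12·ln(0.12/0.44) = -0.15591
  0.64·ln(0.64/0.19) = 0.77724
  0.24·ln(0.24/0.37) = -0.10389
D(P‖Q) = 0.5174 nats.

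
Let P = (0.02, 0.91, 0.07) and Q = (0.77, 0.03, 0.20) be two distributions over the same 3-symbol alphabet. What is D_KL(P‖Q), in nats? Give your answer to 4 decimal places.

D(P‖Q) = Σ p·ln(p/q).
  0.02·ln(0.02/0.77) = -0.07301
  0.91·ln(0.91/0.03) = 3.10514
  0.07·ln(0.07/0.20) = -0.07349
D(P‖Q) = 2.9586 nats.

2.9586 nats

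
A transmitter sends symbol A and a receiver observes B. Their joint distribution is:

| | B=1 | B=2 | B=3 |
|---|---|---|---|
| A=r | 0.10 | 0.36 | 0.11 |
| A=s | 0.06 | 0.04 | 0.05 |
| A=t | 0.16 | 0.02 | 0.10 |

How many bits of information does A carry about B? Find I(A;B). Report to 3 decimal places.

0.217 bits

Marginals: p(A) = (0.5700, 0.1500, 0.2800), p(B) = (0.3200, 0.4200, 0.2600).
I(A;B) = H(A) + H(B) − H(A,B).
H(A) = 1.3870, H(B) = 1.5570, H(A,B) = 2.7266.
I(A;B) = 1.3870 + 1.5570 − 2.7266 = 0.217 bits.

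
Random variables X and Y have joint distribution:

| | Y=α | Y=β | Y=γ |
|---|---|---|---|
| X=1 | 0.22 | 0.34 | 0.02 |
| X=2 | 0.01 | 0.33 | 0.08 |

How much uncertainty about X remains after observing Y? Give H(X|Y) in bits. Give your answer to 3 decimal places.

Chain rule: H(X|Y) = H(X,Y) − H(Y).
Marginals: p(X) = (0.5800, 0.4200), p(Y) = (0.2300, 0.6700, 0.1000).
H(X,Y) = 2.0084 bits; H(Y) = 1.2070 bits.
H(X|Y) = 2.0084 − 1.2070 = 0.801 bits.

0.801 bits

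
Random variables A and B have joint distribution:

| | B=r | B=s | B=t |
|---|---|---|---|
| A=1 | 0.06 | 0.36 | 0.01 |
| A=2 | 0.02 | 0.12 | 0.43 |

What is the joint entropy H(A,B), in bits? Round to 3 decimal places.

H(A,B) = −Σ p(x,y)·log₂ p(x,y) over all 6 cells.
  cell (1,r): −0.06·log₂0.06 = 0.2435
  cell (1,s): −0.36·log₂0.36 = 0.5306
  cell (1,t): −0.01·log₂0.01 = 0.0664
  cell (2,r): −0.02·log₂0.02 = 0.1129
  cell (2,s): −0.12·log₂0.12 = 0.3671
  cell (2,t): −0.43·log₂0.43 = 0.5236
Sum = 1.844 bits.

1.844 bits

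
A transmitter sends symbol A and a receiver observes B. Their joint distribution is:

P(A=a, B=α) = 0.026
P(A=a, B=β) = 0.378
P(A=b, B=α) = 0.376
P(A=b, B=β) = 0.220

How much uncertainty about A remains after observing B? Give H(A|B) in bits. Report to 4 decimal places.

0.7065 bits

Marginals: p(A) = (0.4040, 0.5960), p(B) = (0.4020, 0.5980).
H(A|B) = Σ p(B) · H(A|B=·).
  B=α: p=0.4020, H(A|B=α) = 0.3457
  B=β: p=0.5980, H(A|B=β) = 0.9490
Weighted sum = 0.7065 bits.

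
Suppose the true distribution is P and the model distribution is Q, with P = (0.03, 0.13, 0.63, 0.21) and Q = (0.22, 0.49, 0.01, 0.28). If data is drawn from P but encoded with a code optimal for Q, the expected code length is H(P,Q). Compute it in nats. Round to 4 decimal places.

3.3067 nats

H(P,Q) = −Σ p·ln q.
  −0.03·ln(0.22) = 0.04542
  −0.13·ln(0.49) = 0.09274
  −0.63·ln(0.01) = 2.90126
  −0.21·ln(0.28) = 0.26732
H(P,Q) = 3.3067 nats.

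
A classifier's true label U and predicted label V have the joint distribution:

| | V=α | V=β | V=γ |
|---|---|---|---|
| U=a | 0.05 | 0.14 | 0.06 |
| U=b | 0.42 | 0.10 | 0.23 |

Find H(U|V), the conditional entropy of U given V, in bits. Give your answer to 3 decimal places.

0.678 bits

Chain rule: H(U|V) = H(U,V) − H(V).
Marginals: p(U) = (0.2500, 0.7500), p(V) = (0.4700, 0.2400, 0.2900).
H(U,V) = 2.2022 bits; H(V) = 1.5240 bits.
H(U|V) = 2.2022 − 1.5240 = 0.678 bits.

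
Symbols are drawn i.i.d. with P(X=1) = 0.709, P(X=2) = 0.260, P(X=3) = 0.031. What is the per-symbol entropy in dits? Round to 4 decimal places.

0.3048 dits

H(X) = −Σ p·log₁₀ p.
  −(0.709)·log₁₀(0.709) = 0.10589
  −(0.260)·log₁₀(0.260) = 0.15211
  −(0.031)·log₁₀(0.031) = 0.04677
Sum: 0.10589 + 0.15211 + 0.04677 = 0.3048 dits.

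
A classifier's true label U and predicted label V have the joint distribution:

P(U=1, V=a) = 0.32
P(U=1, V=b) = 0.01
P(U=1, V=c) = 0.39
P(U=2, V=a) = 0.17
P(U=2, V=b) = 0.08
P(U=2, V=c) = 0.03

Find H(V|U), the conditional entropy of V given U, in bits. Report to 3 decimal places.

1.145 bits

Marginals: p(U) = (0.7200, 0.2800), p(V) = (0.4900, 0.0900, 0.4200).
H(V|U) = Σ p(U) · H(V|U=·).
  U=1: p=0.7200, H(V|U=1) = 1.0848
  U=2: p=0.2800, H(V|U=2) = 1.2987
Weighted sum = 1.145 bits.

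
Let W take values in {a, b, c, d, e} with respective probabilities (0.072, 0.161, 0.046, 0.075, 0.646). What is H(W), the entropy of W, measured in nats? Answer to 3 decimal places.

1.102 nats

H(W) = −Σ p·ln p.
  −(0.072)·ln(0.072) = 0.1894
  −(0.161)·ln(0.161) = 0.2940
  −(0.046)·ln(0.046) = 0.1416
  −(0.075)·ln(0.075) = 0.1943
  −(0.646)·ln(0.646) = 0.2823
Sum: 0.1894 + 0.2940 + 0.1416 + 0.1943 + 0.2823 = 1.102 nats.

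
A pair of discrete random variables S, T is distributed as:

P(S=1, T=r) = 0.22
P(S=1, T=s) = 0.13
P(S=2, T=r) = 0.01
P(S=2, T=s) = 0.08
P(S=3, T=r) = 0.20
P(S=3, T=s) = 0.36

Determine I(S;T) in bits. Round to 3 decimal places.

Marginals: p(S) = (0.3500, 0.0900, 0.5600), p(T) = (0.4300, 0.5700).
I(S;T) = H(S) + H(T) − H(S,T).
H(S) = 1.3112, H(T) = 0.9858, H(S,T) = 2.2162.
I(S;T) = 1.3112 + 0.9858 − 2.2162 = 0.081 bits.

0.081 bits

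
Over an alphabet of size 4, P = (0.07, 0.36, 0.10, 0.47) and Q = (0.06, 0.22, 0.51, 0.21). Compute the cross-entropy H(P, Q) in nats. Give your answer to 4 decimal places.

H(P,Q) = −Σ p·ln q.
  −0.07·ln(0.06) = 0.19694
  −0.36·ln(0.22) = 0.54509
  −0.10·ln(0.51) = 0.06733
  −0.47·ln(0.21) = 0.73350
H(P,Q) = 1.5429 nats.

1.5429 nats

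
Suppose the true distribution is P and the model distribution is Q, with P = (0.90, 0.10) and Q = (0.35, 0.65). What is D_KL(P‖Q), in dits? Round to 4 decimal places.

0.2879 dits

D(P‖Q) = Σ p·log₁₀(p/q).
  0.90·log₁₀(0.90/0.35) = 0.36916
  0.10·log₁₀(0.10/0.65) = -0.08129
D(P‖Q) = 0.2879 dits.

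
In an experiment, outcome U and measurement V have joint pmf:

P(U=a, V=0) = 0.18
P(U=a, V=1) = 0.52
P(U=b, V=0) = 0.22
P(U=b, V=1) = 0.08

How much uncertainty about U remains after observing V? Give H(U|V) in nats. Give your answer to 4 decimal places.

0.5109 nats

Chain rule: H(U|V) = H(U,V) − H(V).
Marginals: p(U) = (0.7000, 0.3000), p(V) = (0.4000, 0.6000).
H(U,V) = 1.1839 nats; H(V) = 0.6730 nats.
H(U|V) = 1.1839 − 0.6730 = 0.5109 nats.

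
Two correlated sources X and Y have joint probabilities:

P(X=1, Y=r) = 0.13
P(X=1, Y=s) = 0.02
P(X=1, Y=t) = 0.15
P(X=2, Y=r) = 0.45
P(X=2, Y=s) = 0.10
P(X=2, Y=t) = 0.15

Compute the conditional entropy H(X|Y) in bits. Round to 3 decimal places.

Marginals: p(X) = (0.3000, 0.7000), p(Y) = (0.5800, 0.1200, 0.3000).
H(X|Y) = Σ p(Y) · H(X|Y=·).
  Y=r: p=0.5800, H(X|Y=r) = 0.7677
  Y=s: p=0.1200, H(X|Y=s) = 0.6500
  Y=t: p=0.3000, H(X|Y=t) = 1.0000
Weighted sum = 0.823 bits.

0.823 bits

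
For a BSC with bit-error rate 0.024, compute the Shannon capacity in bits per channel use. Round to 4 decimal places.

Binary symmetric channel: C = 1 − h₂(ε) where h₂ is the binary entropy function.
h₂(0.024) = −0.024·log₂0.024 − 0.976·log₂0.976 = 0.1633.
C = 1 − 0.1633 = 0.8367 bits per channel use.

0.8367 bits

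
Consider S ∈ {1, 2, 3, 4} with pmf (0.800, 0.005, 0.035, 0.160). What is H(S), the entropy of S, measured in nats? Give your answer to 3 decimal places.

0.616 nats

H(S) = −Σ p·ln p.
  −(0.800)·ln(0.800) = 0.1785
  −(0.005)·ln(0.005) = 0.0265
  −(0.035)·ln(0.035) = 0.1173
  −(0.160)·ln(0.160) = 0.2932
Sum: 0.1785 + 0.0265 + 0.1173 + 0.2932 = 0.616 nats.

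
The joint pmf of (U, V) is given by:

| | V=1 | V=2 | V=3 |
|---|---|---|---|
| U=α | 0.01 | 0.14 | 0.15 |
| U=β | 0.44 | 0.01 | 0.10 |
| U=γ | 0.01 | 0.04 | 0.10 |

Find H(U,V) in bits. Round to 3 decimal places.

H(U,V) = −Σ p(x,y)·log₂ p(x,y) over all 9 cells.
  cell (α,1): −0.01·log₂0.01 = 0.0664
  cell (α,2): −0.14·log₂0.14 = 0.3971
  cell (α,3): −0.15·log₂0.15 = 0.4105
  cell (β,1): −0.44·log₂0.44 = 0.5211
  cell (β,2): −0.01·log₂0.01 = 0.0664
  cell (β,3): −0.10·log₂0.10 = 0.3322
  cell (γ,1): −0.01·log₂0.01 = 0.0664
  cell (γ,2): −0.04·log₂0.04 = 0.1858
  cell (γ,3): −0.10·log₂0.10 = 0.3322
Sum = 2.378 bits.

2.378 bits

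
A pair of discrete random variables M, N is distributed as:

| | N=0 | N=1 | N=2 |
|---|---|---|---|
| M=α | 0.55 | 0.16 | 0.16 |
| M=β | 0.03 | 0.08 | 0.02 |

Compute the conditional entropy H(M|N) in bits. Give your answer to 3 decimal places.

0.481 bits

Chain rule: H(M|N) = H(M,N) − H(N).
Marginals: p(M) = (0.8700, 0.1300), p(N) = (0.5800, 0.2400, 0.1800).
H(M,N) = 1.8766 bits; H(N) = 1.3952 bits.
H(M|N) = 1.8766 − 1.3952 = 0.481 bits.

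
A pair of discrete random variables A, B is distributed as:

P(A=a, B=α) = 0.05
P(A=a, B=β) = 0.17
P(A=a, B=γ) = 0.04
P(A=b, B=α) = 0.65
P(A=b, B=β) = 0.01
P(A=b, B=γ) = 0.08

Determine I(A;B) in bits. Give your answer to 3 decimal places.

0.401 bits

Marginals: p(A) = (0.2600, 0.7400), p(B) = (0.7000, 0.1800, 0.1200).
I(A;B) = H(A) + H(B) − H(A,B).
H(A) = 0.8267, H(B) = 1.1726, H(A,B) = 1.5984.
I(A;B) = 0.8267 + 1.1726 − 1.5984 = 0.401 bits.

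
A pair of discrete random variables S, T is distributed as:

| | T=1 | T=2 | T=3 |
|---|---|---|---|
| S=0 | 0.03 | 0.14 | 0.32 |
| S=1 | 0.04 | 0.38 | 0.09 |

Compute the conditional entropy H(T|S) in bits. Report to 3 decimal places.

Chain rule: H(T|S) = H(S,T) − H(S).
Marginals: p(S) = (0.4900, 0.5100), p(T) = (0.0700, 0.5200, 0.4100).
H(S,T) = 2.1038 bits; H(S) = 0.9997 bits.
H(T|S) = 2.1038 − 0.9997 = 1.104 bits.

1.104 bits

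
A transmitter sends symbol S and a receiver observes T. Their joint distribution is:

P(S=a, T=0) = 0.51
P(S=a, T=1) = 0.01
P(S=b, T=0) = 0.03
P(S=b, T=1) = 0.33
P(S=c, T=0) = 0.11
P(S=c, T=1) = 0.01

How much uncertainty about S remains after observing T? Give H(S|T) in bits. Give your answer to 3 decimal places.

Marginals: p(S) = (0.5200, 0.3600, 0.1200), p(T) = (0.6500, 0.3500).
H(S|T) = Σ p(T) · H(S|T=·).
  T=0: p=0.6500, H(S|T=0) = 0.9131
  T=1: p=0.3500, H(S|T=1) = 0.3731
Weighted sum = 0.724 bits.

0.724 bits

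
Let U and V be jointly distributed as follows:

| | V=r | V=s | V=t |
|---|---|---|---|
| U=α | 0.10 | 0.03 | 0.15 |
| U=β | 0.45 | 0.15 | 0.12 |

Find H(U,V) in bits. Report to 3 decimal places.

2.191 bits

H(U,V) = −Σ p(x,y)·log₂ p(x,y) over all 6 cells.
  cell (α,r): −0.10·log₂0.10 = 0.3322
  cell (α,s): −0.03·log₂0.03 = 0.1518
  cell (α,t): −0.15·log₂0.15 = 0.4105
  cell (β,r): −0.45·log₂0.45 = 0.5184
  cell (β,s): −0.15·log₂0.15 = 0.4105
  cell (β,t): −0.12·log₂0.12 = 0.3671
Sum = 2.191 bits.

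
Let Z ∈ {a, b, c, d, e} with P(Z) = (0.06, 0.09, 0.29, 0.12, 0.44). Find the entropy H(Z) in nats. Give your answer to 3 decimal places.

H(Z) = −Σ p·ln p.
  −(0.06)·ln(0.06) = 0.1688
  −(0.09)·ln(0.09) = 0.2167
  −(0.29)·ln(0.29) = 0.3590
  −(0.12)·ln(0.12) = 0.2544
  −(0.44)·ln(0.44) = 0.3612
Sum: 0.1688 + 0.2167 + 0.3590 + 0.2544 + 0.3612 = 1.360 nats.

1.360 nats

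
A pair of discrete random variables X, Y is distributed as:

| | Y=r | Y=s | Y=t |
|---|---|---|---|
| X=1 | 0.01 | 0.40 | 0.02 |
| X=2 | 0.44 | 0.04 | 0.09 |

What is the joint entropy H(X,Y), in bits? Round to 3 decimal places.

H(X,Y) = −Σ p(x,y)·log₂ p(x,y) over all 6 cells.
  cell (1,r): −0.01·log₂0.01 = 0.0664
  cell (1,s): −0.40·log₂0.40 = 0.5288
  cell (1,t): −0.02·log₂0.02 = 0.1129
  cell (2,r): −0.44·log₂0.44 = 0.5211
  cell (2,s): −0.04·log₂0.04 = 0.1858
  cell (2,t): −0.09·log₂0.09 = 0.3127
Sum = 1.728 bits.

1.728 bits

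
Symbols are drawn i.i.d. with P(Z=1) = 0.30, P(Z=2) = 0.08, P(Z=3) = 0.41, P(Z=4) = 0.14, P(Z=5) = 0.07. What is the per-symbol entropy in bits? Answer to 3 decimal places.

H(Z) = −Σ p·log₂ p.
  −(0.30)·log₂(0.30) = 0.5211
  −(0.08)·log₂(0.08) = 0.2915
  −(0.41)·log₂(0.41) = 0.5274
  −(0.14)·log₂(0.14) = 0.3971
  −(0.07)·log₂(0.07) = 0.2686
Sum: 0.5211 + 0.2915 + 0.5274 + 0.3971 + 0.2686 = 2.006 bits.

2.006 bits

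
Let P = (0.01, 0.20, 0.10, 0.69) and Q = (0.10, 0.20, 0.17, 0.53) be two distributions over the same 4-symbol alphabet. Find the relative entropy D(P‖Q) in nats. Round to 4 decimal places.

0.1059 nats

D(P‖Q) = Σ p·ln(p/q).
  0.01·ln(0.01/0.10) = -0.02303
  0.20·ln(0.20/0.20) = 0.00000
  0.10·ln(0.10/0.17) = -0.05306
  0.69·ln(0.69/0.53) = 0.18203
D(P‖Q) = 0.1059 nats.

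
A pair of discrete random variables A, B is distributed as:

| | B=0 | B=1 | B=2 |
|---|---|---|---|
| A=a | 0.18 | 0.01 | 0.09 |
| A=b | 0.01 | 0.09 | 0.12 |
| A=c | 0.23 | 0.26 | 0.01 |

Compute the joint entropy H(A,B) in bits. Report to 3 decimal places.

H(A,B) = −Σ p(x,y)·log₂ p(x,y) over all 9 cells.
  cell (a,0): −0.18·log₂0.18 = 0.4453
  cell (a,1): −0.01·log₂0.01 = 0.0664
  cell (a,2): −0.09·log₂0.09 = 0.3127
  cell (b,0): −0.01·log₂0.01 = 0.0664
  cell (b,1): −0.09·log₂0.09 = 0.3127
  cell (b,2): −0.12·log₂0.12 = 0.3671
  cell (c,0): −0.23·log₂0.23 = 0.4877
  cell (c,1): −0.26·log₂0.26 = 0.5053
  cell (c,2): −0.01·log₂0.01 = 0.0664
Sum = 2.630 bits.

2.630 bits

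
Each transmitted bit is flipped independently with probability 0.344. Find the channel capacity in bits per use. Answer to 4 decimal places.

Binary symmetric channel: C = 1 − h₂(ε) where h₂ is the binary entropy function.
h₂(0.344) = −0.344·log₂0.344 − 0.656·log₂0.656 = 0.9286.
C = 1 − 0.9286 = 0.0714 bits per channel use.

0.0714 bits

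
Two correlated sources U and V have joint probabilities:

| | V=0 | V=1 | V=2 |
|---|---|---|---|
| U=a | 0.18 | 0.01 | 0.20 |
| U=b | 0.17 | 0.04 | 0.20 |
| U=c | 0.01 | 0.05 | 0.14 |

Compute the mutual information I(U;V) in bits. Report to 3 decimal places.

0.124 bits

Marginals: p(U) = (0.3900, 0.4100, 0.2000), p(V) = (0.3600, 0.1000, 0.5400).
I(U;V) = H(U) + H(V) − H(U,V).
H(U) = 1.5216, H(V) = 1.3429, H(U,V) = 2.7405.
I(U;V) = 1.5216 + 1.3429 − 2.7405 = 0.124 bits.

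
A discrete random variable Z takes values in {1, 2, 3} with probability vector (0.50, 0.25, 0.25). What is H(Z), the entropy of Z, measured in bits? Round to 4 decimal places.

1.5000 bits

H(Z) = −Σ p·log₂ p.
  −(0.50)·log₂(0.50) = 0.50000
  −(0.25)·log₂(0.25) = 0.50000
  −(0.25)·log₂(0.25) = 0.50000
Sum: 0.50000 + 0.50000 + 0.50000 = 1.5000 bits.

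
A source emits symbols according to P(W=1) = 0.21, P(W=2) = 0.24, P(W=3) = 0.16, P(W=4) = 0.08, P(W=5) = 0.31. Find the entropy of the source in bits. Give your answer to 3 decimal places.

H(W) = −Σ p·log₂ p.
  −(0.21)·log₂(0.21) = 0.4728
  −(0.24)·log₂(0.24) = 0.4941
  −(0.16)·log₂(0.16) = 0.4230
  −(0.08)·log₂(0.08) = 0.2915
  −(0.31)·log₂(0.31) = 0.5238
Sum: 0.4728 + 0.4941 + 0.4230 + 0.2915 + 0.5238 = 2.205 bits.

2.205 bits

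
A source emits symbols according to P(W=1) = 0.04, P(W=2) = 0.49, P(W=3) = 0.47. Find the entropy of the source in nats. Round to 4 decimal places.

H(W) = −Σ p·ln p.
  −(0.04)·ln(0.04) = 0.12876
  −(0.49)·ln(0.49) = 0.34954
  −(0.47)·ln(0.47) = 0.35486
Sum: 0.12876 + 0.34954 + 0.35486 = 0.8332 nats.

0.8332 nats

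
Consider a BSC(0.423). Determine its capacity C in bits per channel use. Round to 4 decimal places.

0.0172 bits

Binary symmetric channel: C = 1 − h₂(ε) where h₂ is the binary entropy function.
h₂(0.423) = −0.423·log₂0.423 − 0.577·log₂0.577 = 0.9828.
C = 1 − 0.9828 = 0.0172 bits per channel use.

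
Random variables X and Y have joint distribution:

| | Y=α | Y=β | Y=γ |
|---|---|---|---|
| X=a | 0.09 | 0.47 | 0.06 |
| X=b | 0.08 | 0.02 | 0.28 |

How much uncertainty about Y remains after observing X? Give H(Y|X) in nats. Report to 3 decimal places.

0.713 nats

Marginals: p(X) = (0.6200, 0.3800), p(Y) = (0.1700, 0.4900, 0.3400).
H(Y|X) = Σ p(X) · H(Y|X=·).
  X=a: p=0.6200, H(Y|X=a) = 0.7161
  X=b: p=0.3800, H(Y|X=b) = 0.7080
Weighted sum = 0.713 nats.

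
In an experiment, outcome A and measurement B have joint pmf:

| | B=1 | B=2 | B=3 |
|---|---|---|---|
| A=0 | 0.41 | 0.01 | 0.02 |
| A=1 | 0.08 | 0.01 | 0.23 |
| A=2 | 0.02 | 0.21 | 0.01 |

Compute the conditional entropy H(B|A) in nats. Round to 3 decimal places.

0.460 nats

Marginals: p(A) = (0.4400, 0.3200, 0.2400), p(B) = (0.5100, 0.2300, 0.2600).
H(B|A) = Σ p(A) · H(B|A=·).
  A=0: p=0.4400, H(B|A=0) = 0.2923
  A=1: p=0.3200, H(B|A=1) = 0.6922
  A=2: p=0.2400, H(B|A=2) = 0.4563
Weighted sum = 0.460 nats.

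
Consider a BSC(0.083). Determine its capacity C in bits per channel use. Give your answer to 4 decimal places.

Binary symmetric channel: C = 1 − h₂(ε) where h₂ is the binary entropy function.
h₂(0.083) = −0.083·log₂0.083 − 0.917·log₂0.917 = 0.4127.
C = 1 − 0.4127 = 0.5873 bits per channel use.

0.5873 bits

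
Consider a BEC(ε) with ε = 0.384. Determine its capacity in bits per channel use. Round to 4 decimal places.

0.6160 bits

Binary erasure channel: capacity C = 1 − ε.
C = 1 − 0.384 = 0.6160 bits per channel use.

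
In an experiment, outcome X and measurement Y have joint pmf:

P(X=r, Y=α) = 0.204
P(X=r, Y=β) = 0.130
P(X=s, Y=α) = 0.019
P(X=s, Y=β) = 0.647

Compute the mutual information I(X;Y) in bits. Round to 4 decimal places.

0.3190 bits

Marginals: p(X) = (0.3340, 0.6660), p(Y) = (0.2230, 0.7770).
I(X;Y) = Σ p(x,y)·log₂[p(x,y)/(p(x)p(y))].
  (r,α): 0.204·log₂(2.7389) = 0.29654
  (r,β): 0.130·log₂(0.5009) = -0.12965
  (s,α): 0.019·log₂(0.1279) = -0.05636
  (s,β): 0.647·log₂(1.2503) = 0.20850
Sum = 0.3190 bits.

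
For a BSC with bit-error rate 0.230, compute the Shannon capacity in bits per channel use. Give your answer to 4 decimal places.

0.2220 bits

Binary symmetric channel: C = 1 − h₂(ε) where h₂ is the binary entropy function.
h₂(0.230) = −0.230·log₂0.230 − 0.770·log₂0.770 = 0.7780.
C = 1 − 0.7780 = 0.2220 bits per channel use.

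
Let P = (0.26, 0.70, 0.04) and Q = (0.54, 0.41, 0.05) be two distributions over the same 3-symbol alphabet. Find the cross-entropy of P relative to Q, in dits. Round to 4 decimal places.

0.3927 dits

H(P,Q) = −Σ p·log₁₀ q.
  −0.26·log₁₀(0.54) = 0.06958
  −0.70·log₁₀(0.41) = 0.27105
  −0.04·log₁₀(0.05) = 0.05204
H(P,Q) = 0.3927 dits.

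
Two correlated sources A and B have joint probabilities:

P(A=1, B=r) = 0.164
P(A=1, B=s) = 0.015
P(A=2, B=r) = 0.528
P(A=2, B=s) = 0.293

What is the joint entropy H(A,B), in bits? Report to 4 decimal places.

1.5240 bits

H(A,B) = −Σ p(x,y)·log₂ p(x,y) over all 4 cells.
  cell (1,r): −0.164·log₂0.164 = 0.42775
  cell (1,s): −0.015·log₂0.015 = 0.09088
  cell (2,r): −0.528·log₂0.528 = 0.48649
  cell (2,s): −0.293·log₂0.293 = 0.51891
Sum = 1.5240 bits.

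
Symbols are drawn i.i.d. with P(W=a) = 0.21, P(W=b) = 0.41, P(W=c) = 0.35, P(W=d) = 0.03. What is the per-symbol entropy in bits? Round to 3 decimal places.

H(W) = −Σ p·log₂ p.
  −(0.21)·log₂(0.21) = 0.4728
  −(0.41)·log₂(0.41) = 0.5274
  −(0.35)·log₂(0.35) = 0.5301
  −(0.03)·log₂(0.03) = 0.1518
Sum: 0.4728 + 0.5274 + 0.5301 + 0.1518 = 1.682 bits.

1.682 bits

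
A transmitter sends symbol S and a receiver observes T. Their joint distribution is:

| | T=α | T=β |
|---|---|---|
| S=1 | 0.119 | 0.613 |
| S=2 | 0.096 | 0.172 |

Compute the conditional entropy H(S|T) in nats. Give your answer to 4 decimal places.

Chain rule: H(S|T) = H(S,T) − H(T).
Marginals: p(S) = (0.7320, 0.2680), p(T) = (0.2150, 0.7850).
H(S,T) = 1.0810 nats; H(T) = 0.5205 nats.
H(S|T) = 1.0810 − 0.5205 = 0.5605 nats.

0.5605 nats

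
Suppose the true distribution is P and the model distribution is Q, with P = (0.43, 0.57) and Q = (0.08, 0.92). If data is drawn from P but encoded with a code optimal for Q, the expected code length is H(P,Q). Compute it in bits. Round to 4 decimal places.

1.6354 bits

H(P,Q) = −Σ p·log₂ q.
  −0.43·log₂(0.08) = 1.56686
  −0.57·log₂(0.92) = 0.06857
H(P,Q) = 1.6354 bits.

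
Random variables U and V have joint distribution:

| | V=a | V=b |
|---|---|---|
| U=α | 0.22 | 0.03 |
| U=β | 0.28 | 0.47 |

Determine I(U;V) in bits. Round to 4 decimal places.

Marginals: p(U) = (0.2500, 0.7500), p(V) = (0.5000, 0.5000).
I(U;V) = H(U) + H(V) − H(U,V).
H(U) = 0.8113, H(V) = 1.0000, H(U,V) = 1.6585.
I(U;V) = 0.8113 + 1.0000 − 1.6585 = 0.1528 bits.

0.1528 bits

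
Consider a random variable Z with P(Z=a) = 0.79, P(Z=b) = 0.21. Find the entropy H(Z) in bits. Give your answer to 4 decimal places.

H(Z) = −Σ p·log₂ p.
  −(0.79)·log₂(0.79) = 0.26866
  −(0.21)·log₂(0.21) = 0.47282
Sum: 0.26866 + 0.47282 = 0.7415 bits.

0.7415 bits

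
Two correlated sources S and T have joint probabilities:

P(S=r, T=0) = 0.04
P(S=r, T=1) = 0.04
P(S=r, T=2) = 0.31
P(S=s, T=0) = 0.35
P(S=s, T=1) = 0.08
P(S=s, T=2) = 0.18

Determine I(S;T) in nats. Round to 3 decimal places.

Marginals: p(S) = (0.3900, 0.6100), p(T) = (0.3900, 0.1200, 0.4900).
I(S;T) = H(S) + H(T) − H(S,T).
H(S) = 0.6687, H(T) = 0.9712, H(S,T) = 1.4987.
I(S;T) = 0.6687 + 0.9712 − 1.4987 = 0.141 nats.

0.141 nats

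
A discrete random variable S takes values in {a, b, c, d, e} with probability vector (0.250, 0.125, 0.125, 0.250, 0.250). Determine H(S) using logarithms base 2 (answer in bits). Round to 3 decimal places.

2.250 bits

H(S) = −Σ p·log₂ p.
  −(0.250)·log₂(0.250) = 0.5000
  −(0.125)·log₂(0.125) = 0.3750
  −(0.125)·log₂(0.125) = 0.3750
  −(0.250)·log₂(0.250) = 0.5000
  −(0.250)·log₂(0.250) = 0.5000
Sum: 0.5000 + 0.3750 + 0.3750 + 0.5000 + 0.5000 = 2.250 bits.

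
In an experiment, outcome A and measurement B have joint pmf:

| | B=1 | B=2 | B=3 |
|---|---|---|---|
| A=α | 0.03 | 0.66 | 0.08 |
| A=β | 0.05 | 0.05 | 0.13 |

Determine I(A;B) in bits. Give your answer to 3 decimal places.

0.239 bits

Marginals: p(A) = (0.7700, 0.2300), p(B) = (0.0800, 0.7100, 0.2100).
I(A;B) = Σ p(x,y)·log₂[p(x,y)/(p(x)p(y))].
  (α,1): 0.03·log₂(0.4870) = -0.0311
  (α,2): 0.66·log₂(1.2072) = 0.1793
  (α,3): 0.08·log₂(0.4947) = -0.0812
  (β,1): 0.05·log₂(2.7174) = 0.0721
  (β,2): 0.05·log₂(0.3062) = -0.0854
  (β,3): 0.13·log₂(2.6915) = 0.1857
Sum = 0.239 bits.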